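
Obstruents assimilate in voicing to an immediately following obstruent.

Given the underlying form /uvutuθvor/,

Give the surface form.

[uvutuðvor]

/θ/ before /v/ (voiced) → [ð]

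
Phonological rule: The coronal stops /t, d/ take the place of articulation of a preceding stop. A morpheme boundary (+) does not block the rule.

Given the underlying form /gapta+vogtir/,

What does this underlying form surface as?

/t/ after /p/ (labial) → [p]
/t/ after /g/ (velar) → [k]

[gappa+vogkir]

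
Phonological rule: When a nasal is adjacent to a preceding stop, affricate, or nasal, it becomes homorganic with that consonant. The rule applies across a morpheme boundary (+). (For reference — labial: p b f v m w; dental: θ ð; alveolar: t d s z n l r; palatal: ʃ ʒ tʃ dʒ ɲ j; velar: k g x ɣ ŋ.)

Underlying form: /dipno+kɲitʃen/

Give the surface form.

[dipmo+kŋitʃen]

/n/ after /p/ (labial) → [m]
/ɲ/ after /k/ (velar) → [ŋ]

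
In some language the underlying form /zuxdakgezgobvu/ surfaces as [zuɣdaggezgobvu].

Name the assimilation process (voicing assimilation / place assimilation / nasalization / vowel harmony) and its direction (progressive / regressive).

voicing assimilation, regressive

/x/→[ɣ] /k/→[g].
Each target copies a feature from the following segment, so the direction is regressive.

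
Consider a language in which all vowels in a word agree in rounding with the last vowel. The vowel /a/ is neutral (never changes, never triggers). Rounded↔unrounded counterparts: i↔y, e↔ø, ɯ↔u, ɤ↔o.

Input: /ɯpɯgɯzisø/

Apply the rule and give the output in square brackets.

/ɯ/ harmonizes with /ø/ ([+round]) → [u]
/ɯ/ harmonizes with /ø/ ([+round]) → [u]
/ɯ/ harmonizes with /ø/ ([+round]) → [u]
/i/ harmonizes with /ø/ ([+round]) → [y]

[upuguzysø]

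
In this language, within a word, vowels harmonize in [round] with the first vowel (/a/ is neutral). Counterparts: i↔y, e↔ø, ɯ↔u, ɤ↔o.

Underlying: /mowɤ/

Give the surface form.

/ɤ/ harmonizes with /o/ ([+round]) → [o]

[mowo]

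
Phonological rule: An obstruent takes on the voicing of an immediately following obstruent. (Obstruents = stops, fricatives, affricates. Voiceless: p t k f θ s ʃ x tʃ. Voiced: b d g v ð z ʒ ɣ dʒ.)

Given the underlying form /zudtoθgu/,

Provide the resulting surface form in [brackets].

/d/ before /t/ (voiceless) → [t]
/θ/ before /g/ (voiced) → [ð]

[zuttoðgu]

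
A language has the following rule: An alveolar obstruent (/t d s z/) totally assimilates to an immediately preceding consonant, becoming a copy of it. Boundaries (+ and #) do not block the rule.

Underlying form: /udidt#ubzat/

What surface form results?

/t/ after /d/ → [d] (total assimilation)
/z/ after /b/ → [b] (total assimilation)

[udidd#ubbat]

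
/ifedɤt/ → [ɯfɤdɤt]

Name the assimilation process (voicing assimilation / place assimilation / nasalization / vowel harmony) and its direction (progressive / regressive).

/i/→[ɯ] /e/→[ɤ].
Vowels agree with the last vowel, so the harmony is regressive.

vowel harmony, regressive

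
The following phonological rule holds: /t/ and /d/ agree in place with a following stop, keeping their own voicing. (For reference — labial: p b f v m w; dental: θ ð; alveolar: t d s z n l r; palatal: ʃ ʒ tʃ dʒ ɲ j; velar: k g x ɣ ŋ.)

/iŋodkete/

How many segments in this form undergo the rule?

/d/ before /k/ (velar) → [g]
1 segment changes.

1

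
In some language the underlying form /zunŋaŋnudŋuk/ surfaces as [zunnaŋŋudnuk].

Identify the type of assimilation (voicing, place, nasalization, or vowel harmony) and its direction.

place assimilation, progressive

/ŋ/→[n] /n/→[ŋ] /ŋ/→[n].
Each target copies a feature from the preceding segment, so the direction is progressive.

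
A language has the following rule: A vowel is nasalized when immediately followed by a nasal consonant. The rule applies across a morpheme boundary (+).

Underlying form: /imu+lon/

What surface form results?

/i/ before nasal /m/ → [ĩ]
/o/ before nasal /n/ → [õ]

[ĩmu+lõn]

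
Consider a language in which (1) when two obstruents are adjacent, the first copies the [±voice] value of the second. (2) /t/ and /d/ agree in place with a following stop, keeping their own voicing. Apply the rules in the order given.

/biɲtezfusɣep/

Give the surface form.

[biɲtesfuzɣep]

Rule 1: /z/ before /f/ (voiceless) → [s]
Rule 1: /s/ before /ɣ/ (voiced) → [z]
After rule 1: biɲtesfuzɣep
Rule 2: no segment meets the rule's conditions; no change.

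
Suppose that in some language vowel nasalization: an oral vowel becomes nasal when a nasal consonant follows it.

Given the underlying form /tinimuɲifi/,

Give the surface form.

[tĩnĩmũɲifi]

/i/ before nasal /n/ → [ĩ]
/i/ before nasal /m/ → [ĩ]
/u/ before nasal /ɲ/ → [ũ]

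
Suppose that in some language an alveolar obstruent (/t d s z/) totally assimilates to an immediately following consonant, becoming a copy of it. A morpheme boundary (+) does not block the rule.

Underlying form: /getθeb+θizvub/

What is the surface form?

/t/ before /θ/ → [θ] (total assimilation)
/z/ before /v/ → [v] (total assimilation)

[geθθeb+θivvub]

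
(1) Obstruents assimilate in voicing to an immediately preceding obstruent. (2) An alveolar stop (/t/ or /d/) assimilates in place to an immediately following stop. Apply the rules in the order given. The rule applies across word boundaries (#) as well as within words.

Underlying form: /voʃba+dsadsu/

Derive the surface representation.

[voʃpa+dzadzu]

Rule 1: /b/ after /ʃ/ (voiceless) → [p]
Rule 1: /s/ after /d/ (voiced) → [z]
Rule 1: /s/ after /d/ (voiced) → [z]
After rule 1: voʃpa+dzadzu
Rule 2: no segment meets the rule's conditions; no change.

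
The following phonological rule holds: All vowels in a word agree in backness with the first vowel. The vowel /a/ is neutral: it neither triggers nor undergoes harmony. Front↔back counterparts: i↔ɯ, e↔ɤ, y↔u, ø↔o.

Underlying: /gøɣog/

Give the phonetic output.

[gøɣøg]

/o/ harmonizes with /ø/ ([-back]) → [ø]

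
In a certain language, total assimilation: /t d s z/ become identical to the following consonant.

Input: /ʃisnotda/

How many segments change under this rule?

/s/ before /n/ → [n] (total assimilation)
/t/ before /d/ → [d] (total assimilation)
2 segments change.

2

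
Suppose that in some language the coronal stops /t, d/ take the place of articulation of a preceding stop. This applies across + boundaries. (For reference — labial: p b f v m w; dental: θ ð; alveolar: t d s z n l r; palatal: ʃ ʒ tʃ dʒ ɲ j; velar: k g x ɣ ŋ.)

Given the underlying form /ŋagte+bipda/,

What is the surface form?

[ŋagke+bipba]

/t/ after /g/ (velar) → [k]
/d/ after /p/ (labial) → [b]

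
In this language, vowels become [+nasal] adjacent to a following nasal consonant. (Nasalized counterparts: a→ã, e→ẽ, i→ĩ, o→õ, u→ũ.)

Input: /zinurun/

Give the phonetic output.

/i/ before nasal /n/ → [ĩ]
/u/ before nasal /n/ → [ũ]

[zĩnurũn]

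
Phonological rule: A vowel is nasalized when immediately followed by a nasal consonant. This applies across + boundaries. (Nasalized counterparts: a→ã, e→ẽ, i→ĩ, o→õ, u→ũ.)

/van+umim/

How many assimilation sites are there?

/a/ before nasal /n/ → [ã]
/u/ before nasal /m/ → [ũ]
/i/ before nasal /m/ → [ĩ]
3 segments change.

3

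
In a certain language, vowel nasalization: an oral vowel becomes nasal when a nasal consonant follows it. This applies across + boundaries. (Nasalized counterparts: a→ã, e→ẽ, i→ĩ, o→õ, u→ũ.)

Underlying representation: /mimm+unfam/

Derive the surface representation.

/i/ before nasal /m/ → [ĩ]
/u/ before nasal /n/ → [ũ]
/a/ before nasal /m/ → [ã]

[mĩmm+ũnfãm]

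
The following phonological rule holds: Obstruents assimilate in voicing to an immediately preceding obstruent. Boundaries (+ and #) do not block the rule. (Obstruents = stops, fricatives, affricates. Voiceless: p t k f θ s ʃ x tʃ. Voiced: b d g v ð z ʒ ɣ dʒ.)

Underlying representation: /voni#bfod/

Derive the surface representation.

/f/ after /b/ (voiced) → [v]

[voni#bvod]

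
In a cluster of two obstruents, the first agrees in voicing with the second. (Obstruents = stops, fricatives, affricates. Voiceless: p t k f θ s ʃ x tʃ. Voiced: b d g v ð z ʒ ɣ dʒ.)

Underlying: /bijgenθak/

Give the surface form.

no segment meets the rule's conditions; no change.

[bijgenθak]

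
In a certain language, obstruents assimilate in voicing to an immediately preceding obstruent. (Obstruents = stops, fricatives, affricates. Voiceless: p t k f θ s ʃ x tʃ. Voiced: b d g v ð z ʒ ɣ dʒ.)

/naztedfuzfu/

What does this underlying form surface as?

[nazdedvuzvu]

/t/ after /z/ (voiced) → [d]
/f/ after /d/ (voiced) → [v]
/f/ after /z/ (voiced) → [v]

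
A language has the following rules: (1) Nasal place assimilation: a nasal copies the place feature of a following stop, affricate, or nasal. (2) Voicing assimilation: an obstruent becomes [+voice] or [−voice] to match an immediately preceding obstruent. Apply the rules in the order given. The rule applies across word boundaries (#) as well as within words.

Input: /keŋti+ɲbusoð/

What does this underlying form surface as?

[kenti+mbusoð]

Rule 1: /ŋ/ before /t/ (alveolar) → [n]
Rule 1: /ɲ/ before /b/ (labial) → [m]
After rule 1: kenti+mbusoð
Rule 2: no segment meets the rule's conditions; no change.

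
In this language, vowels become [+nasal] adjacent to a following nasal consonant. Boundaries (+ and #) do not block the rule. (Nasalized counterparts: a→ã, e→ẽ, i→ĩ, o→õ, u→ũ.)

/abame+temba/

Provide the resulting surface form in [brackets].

/a/ before nasal /m/ → [ã]
/e/ before nasal /m/ → [ẽ]

[abãme+tẽmba]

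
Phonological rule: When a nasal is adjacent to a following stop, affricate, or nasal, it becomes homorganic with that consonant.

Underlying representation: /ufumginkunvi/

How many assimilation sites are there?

2

/m/ before /g/ (velar) → [ŋ]
/n/ before /k/ (velar) → [ŋ]
2 segments change.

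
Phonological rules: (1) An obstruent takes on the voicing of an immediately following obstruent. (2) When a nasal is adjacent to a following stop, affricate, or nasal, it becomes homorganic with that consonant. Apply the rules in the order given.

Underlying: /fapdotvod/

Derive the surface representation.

Rule 1: /p/ before /d/ (voiced) → [b]
Rule 1: /t/ before /v/ (voiced) → [d]
After rule 1: fabdodvod
Rule 2: no segment meets the rule's conditions; no change.

[fabdodvod]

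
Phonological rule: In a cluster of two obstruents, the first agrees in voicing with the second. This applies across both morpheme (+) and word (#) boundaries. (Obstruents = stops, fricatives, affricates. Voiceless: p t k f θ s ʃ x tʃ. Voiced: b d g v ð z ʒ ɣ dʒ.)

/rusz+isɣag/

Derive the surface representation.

/s/ before /z/ (voiced) → [z]
/s/ before /ɣ/ (voiced) → [z]

[ruzz+izɣag]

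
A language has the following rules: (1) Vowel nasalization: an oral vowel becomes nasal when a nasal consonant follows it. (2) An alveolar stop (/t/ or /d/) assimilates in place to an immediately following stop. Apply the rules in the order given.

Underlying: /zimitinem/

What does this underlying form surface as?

[zĩmitĩnẽm]

Rule 1: /i/ before nasal /m/ → [ĩ]
Rule 1: /i/ before nasal /n/ → [ĩ]
Rule 1: /e/ before nasal /m/ → [ẽ]
After rule 1: zĩmitĩnẽm
Rule 2: no segment meets the rule's conditions; no change.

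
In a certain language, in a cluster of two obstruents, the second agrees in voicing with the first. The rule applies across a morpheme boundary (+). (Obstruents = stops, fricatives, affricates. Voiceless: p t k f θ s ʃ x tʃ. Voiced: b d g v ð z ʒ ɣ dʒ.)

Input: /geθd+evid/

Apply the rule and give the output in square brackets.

/d/ after /θ/ (voiceless) → [t]

[geθt+evid]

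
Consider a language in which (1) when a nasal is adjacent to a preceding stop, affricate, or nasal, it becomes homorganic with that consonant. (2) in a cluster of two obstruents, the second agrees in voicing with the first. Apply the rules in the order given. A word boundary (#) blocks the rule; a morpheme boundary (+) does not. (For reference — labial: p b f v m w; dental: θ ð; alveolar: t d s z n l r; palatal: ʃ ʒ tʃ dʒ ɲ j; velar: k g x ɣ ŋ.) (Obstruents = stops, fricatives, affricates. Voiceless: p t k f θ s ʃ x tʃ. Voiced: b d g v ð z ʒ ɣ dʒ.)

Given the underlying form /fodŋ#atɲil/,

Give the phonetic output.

Rule 1: /ŋ/ after /d/ (alveolar) → [n]
Rule 1: /ɲ/ after /t/ (alveolar) → [n]
After rule 1: fodn#atnil
Rule 2: no segment meets the rule's conditions; no change.

[fodn#atnil]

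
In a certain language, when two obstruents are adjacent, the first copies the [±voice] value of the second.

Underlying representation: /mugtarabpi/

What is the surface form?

/g/ before /t/ (voiceless) → [k]
/b/ before /p/ (voiceless) → [p]

[muktarappi]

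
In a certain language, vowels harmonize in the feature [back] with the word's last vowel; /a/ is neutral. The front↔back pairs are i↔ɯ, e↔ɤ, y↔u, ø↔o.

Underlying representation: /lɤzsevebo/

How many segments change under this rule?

2

/e/ harmonizes with /o/ ([+back]) → [ɤ]
/e/ harmonizes with /o/ ([+back]) → [ɤ]
2 segments change.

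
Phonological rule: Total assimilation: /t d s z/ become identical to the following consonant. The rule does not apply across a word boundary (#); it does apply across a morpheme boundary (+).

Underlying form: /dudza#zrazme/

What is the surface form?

[duzza#rramme]

/d/ before /z/ → [z] (total assimilation)
/z/ before /r/ → [r] (total assimilation)
/z/ before /m/ → [m] (total assimilation)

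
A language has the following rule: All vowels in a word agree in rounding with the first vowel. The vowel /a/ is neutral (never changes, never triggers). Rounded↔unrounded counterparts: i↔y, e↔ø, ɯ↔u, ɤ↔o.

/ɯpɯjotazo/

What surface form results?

[ɯpɯjɤtazɤ]

/o/ harmonizes with /ɯ/ ([-round]) → [ɤ]
/o/ harmonizes with /ɯ/ ([-round]) → [ɤ]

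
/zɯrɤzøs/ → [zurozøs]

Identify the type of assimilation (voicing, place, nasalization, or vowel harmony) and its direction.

/ɯ/→[u] /ɤ/→[o].
Vowels agree with the last vowel, so the harmony is regressive.

vowel harmony, regressive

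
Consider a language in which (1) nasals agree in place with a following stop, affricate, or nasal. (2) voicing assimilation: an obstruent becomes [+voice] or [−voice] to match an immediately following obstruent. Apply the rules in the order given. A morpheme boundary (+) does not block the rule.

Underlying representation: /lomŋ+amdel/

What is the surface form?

[loŋŋ+andel]

Rule 1: /m/ before /ŋ/ (velar) → [ŋ]
Rule 1: /m/ before /d/ (alveolar) → [n]
After rule 1: loŋŋ+andel
Rule 2: no segment meets the rule's conditions; no change.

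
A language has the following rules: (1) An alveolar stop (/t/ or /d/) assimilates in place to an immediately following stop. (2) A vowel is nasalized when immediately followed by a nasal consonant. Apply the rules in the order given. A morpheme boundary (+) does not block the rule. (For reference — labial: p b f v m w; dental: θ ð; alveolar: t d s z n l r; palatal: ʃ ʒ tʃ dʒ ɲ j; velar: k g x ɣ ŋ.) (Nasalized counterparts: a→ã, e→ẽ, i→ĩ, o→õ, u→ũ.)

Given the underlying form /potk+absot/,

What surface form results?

[pokk+absot]

Rule 1: /t/ before /k/ (velar) → [k]
After rule 1: pokk+absot
Rule 2: no segment meets the rule's conditions; no change.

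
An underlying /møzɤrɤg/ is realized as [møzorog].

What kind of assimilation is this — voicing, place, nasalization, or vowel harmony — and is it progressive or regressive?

/ɤ/→[o] /ɤ/→[o].
Vowels agree with the first vowel, so the harmony is progressive.

vowel harmony, progressive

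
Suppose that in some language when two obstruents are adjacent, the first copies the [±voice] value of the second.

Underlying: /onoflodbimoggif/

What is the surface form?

no segment meets the rule's conditions; no change.

[onoflodbimoggif]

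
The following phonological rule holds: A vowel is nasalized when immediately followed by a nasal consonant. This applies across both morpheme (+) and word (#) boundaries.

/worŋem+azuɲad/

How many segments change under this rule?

2

/e/ before nasal /m/ → [ẽ]
/u/ before nasal /ɲ/ → [ũ]
2 segments change.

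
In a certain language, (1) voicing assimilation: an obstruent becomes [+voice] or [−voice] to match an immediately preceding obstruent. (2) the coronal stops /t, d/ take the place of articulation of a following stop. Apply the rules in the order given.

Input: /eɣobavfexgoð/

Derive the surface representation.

[eɣobavvexkoð]

Rule 1: /f/ after /v/ (voiced) → [v]
Rule 1: /g/ after /x/ (voiceless) → [k]
After rule 1: eɣobavvexkoð
Rule 2: no segment meets the rule's conditions; no change.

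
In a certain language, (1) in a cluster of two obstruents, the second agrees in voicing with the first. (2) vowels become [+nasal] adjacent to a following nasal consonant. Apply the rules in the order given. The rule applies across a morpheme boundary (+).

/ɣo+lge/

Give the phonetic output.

[ɣo+lge]

Rule 1: no segment meets the rule's conditions; no change.
After rule 1: ɣo+lge
Rule 2: no segment meets the rule's conditions; no change.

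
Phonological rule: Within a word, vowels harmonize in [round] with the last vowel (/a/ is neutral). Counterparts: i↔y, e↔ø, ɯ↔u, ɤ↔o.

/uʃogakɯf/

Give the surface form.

/u/ harmonizes with /ɯ/ ([-round]) → [ɯ]
/o/ harmonizes with /ɯ/ ([-round]) → [ɤ]

[ɯʃɤgakɯf]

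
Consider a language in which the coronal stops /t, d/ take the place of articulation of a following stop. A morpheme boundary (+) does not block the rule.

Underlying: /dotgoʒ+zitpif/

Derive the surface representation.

[dokgoʒ+zippif]

/t/ before /g/ (velar) → [k]
/t/ before /p/ (labial) → [p]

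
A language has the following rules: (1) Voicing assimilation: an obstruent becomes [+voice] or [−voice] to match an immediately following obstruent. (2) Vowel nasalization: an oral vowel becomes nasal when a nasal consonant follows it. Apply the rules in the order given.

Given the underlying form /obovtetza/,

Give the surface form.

[oboftedza]

Rule 1: /v/ before /t/ (voiceless) → [f]
Rule 1: /t/ before /z/ (voiced) → [d]
After rule 1: oboftedza
Rule 2: no segment meets the rule's conditions; no change.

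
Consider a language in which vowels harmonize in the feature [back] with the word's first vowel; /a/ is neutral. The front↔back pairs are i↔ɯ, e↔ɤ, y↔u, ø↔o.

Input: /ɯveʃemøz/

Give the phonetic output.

[ɯvɤʃɤmoz]

/e/ harmonizes with /ɯ/ ([+back]) → [ɤ]
/e/ harmonizes with /ɯ/ ([+back]) → [ɤ]
/ø/ harmonizes with /ɯ/ ([+back]) → [o]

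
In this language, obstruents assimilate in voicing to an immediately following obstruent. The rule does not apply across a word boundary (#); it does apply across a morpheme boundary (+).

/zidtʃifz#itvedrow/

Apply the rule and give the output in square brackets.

/d/ before /tʃ/ (voiceless) → [t]
/f/ before /z/ (voiced) → [v]
/t/ before /v/ (voiced) → [d]

[zittʃivz#idvedrow]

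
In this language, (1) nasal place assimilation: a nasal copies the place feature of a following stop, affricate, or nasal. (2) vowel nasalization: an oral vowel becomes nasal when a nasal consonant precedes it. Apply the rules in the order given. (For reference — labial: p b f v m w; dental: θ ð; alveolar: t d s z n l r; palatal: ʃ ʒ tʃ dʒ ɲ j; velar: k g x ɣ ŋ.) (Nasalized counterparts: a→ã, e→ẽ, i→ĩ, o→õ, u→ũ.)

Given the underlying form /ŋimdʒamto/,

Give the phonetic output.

[ŋĩɲdʒanto]

Rule 1: /m/ before /dʒ/ (palatal) → [ɲ]
Rule 1: /m/ before /t/ (alveolar) → [n]
After rule 1: ŋiɲdʒanto
Rule 2: /i/ after nasal /ŋ/ → [ĩ]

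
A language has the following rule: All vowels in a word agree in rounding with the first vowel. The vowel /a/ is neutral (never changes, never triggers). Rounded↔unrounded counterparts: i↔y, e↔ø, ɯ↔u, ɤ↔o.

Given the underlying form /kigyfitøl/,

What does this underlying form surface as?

/y/ harmonizes with /i/ ([-round]) → [i]
/ø/ harmonizes with /i/ ([-round]) → [e]

[kigifitel]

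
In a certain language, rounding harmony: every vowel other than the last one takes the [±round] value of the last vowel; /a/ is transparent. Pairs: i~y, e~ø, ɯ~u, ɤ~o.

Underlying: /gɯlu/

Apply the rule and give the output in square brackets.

/ɯ/ harmonizes with /u/ ([+round]) → [u]

[gulu]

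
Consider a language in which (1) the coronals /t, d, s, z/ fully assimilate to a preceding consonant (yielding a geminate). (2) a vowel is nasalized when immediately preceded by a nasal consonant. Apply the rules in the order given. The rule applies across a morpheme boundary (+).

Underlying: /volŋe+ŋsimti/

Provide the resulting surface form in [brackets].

Rule 1: /s/ after /ŋ/ → [ŋ] (total assimilation)
Rule 1: /t/ after /m/ → [m] (total assimilation)
After rule 1: volŋe+ŋŋimmi
Rule 2: /e/ after nasal /ŋ/ → [ẽ]
Rule 2: /i/ after nasal /ŋ/ → [ĩ]
Rule 2: /i/ after nasal /m/ → [ĩ]

[volŋẽ+ŋŋĩmmĩ]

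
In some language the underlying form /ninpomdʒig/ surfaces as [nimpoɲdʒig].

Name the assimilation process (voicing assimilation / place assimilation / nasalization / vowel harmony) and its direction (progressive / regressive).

place assimilation, regressive

/n/→[m] /m/→[ɲ].
Each target copies a feature from the following segment, so the direction is regressive.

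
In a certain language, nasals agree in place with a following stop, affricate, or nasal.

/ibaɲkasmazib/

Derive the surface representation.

[ibaŋkasmazib]

/ɲ/ before /k/ (velar) → [ŋ]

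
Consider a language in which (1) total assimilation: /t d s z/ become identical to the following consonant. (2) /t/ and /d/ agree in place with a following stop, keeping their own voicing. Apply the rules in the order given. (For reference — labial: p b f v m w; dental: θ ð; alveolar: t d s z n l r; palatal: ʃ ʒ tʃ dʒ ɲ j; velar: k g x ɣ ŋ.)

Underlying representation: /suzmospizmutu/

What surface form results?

Rule 1: /z/ before /m/ → [m] (total assimilation)
Rule 1: /s/ before /p/ → [p] (total assimilation)
Rule 1: /z/ before /m/ → [m] (total assimilation)
After rule 1: summoppimmutu
Rule 2: no segment meets the rule's conditions; no change.

[summoppimmutu]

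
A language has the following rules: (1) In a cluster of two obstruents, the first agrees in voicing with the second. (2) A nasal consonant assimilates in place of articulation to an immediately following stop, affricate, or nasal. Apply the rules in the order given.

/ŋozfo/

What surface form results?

Rule 1: /z/ before /f/ (voiceless) → [s]
After rule 1: ŋosfo
Rule 2: no segment meets the rule's conditions; no change.

[ŋosfo]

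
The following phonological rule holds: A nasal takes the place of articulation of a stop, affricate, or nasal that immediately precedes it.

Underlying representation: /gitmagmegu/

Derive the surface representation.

/m/ after /t/ (alveolar) → [n]
/m/ after /g/ (velar) → [ŋ]

[gitnagŋegu]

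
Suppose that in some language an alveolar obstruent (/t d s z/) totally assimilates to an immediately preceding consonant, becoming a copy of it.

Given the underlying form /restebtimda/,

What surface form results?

[ressebbimma]

/t/ after /s/ → [s] (total assimilation)
/t/ after /b/ → [b] (total assimilation)
/d/ after /m/ → [m] (total assimilation)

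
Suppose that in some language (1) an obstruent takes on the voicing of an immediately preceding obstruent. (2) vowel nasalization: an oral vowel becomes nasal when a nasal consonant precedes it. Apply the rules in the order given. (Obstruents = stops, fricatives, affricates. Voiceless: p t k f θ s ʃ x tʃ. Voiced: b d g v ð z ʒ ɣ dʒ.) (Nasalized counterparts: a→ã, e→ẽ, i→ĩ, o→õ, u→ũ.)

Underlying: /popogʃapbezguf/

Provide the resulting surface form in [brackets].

[popogʒappezguf]

Rule 1: /ʃ/ after /g/ (voiced) → [ʒ]
Rule 1: /b/ after /p/ (voiceless) → [p]
After rule 1: popogʒappezguf
Rule 2: no segment meets the rule's conditions; no change.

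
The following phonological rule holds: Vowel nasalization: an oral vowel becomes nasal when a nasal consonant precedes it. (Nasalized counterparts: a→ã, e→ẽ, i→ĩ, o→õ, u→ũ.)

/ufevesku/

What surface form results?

no segment meets the rule's conditions; no change.

[ufevesku]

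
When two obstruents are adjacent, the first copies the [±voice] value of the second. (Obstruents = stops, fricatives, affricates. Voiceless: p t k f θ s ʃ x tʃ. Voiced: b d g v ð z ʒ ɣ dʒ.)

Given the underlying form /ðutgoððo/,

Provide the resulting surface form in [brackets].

/t/ before /g/ (voiced) → [d]

[ðudgoððo]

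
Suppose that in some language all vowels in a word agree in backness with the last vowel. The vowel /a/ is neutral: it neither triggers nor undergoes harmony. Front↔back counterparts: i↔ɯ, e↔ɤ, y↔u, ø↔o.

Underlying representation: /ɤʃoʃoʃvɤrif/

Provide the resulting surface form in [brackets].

/ɤ/ harmonizes with /i/ ([-back]) → [e]
/o/ harmonizes with /i/ ([-back]) → [ø]
/o/ harmonizes with /i/ ([-back]) → [ø]
/ɤ/ harmonizes with /i/ ([-back]) → [e]

[eʃøʃøʃverif]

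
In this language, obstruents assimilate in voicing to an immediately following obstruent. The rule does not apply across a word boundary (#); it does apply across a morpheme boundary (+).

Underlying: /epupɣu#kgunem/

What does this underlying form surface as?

/p/ before /ɣ/ (voiced) → [b]
/k/ before /g/ (voiced) → [g]

[epubɣu#ggunem]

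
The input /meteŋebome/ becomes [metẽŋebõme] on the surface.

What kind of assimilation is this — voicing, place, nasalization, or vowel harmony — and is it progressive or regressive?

/e/→[ẽ] /o/→[õ].
Each target copies a feature from the following segment, so the direction is regressive.

nasalization, regressive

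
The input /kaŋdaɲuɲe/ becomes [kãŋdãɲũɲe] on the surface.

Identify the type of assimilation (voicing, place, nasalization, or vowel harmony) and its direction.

/a/→[ã] /a/→[ã] /u/→[ũ].
Each target copies a feature from the following segment, so the direction is regressive.

nasalization, regressive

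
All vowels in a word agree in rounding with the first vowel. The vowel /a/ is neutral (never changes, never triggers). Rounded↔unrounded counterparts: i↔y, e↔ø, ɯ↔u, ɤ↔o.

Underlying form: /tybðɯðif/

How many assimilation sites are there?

2

/ɯ/ harmonizes with /y/ ([+round]) → [u]
/i/ harmonizes with /y/ ([+round]) → [y]
2 segments change.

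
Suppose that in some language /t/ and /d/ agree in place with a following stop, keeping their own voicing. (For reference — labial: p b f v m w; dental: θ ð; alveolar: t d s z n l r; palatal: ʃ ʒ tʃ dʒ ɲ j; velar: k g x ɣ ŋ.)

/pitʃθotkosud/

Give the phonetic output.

[pitʃθokkosud]

/t/ before /k/ (velar) → [k]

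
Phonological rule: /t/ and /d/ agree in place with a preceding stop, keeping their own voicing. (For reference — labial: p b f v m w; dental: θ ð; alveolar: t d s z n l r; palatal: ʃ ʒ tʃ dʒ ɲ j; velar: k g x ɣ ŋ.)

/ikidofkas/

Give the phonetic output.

[ikidofkas]

no segment meets the rule's conditions; no change.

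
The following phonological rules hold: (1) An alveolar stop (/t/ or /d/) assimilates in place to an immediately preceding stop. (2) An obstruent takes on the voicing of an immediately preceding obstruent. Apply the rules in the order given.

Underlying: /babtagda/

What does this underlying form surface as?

[babbagga]

Rule 1: /t/ after /b/ (labial) → [p]
Rule 1: /d/ after /g/ (velar) → [g]
After rule 1: babpagga
Rule 2: /p/ after /b/ (voiced) → [b]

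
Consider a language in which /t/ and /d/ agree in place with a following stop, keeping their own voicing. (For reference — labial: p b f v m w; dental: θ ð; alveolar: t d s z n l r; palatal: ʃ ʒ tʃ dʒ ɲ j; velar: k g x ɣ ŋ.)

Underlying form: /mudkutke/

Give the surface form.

[mugkukke]

/d/ before /k/ (velar) → [g]
/t/ before /k/ (velar) → [k]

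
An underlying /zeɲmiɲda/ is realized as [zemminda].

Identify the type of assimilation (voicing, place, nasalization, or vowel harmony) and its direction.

/ɲ/→[m] /ɲ/→[n].
Each target copies a feature from the following segment, so the direction is regressive.

place assimilation, regressive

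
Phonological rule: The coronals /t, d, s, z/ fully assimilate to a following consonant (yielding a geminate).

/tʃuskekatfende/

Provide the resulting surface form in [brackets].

/s/ before /k/ → [k] (total assimilation)
/t/ before /f/ → [f] (total assimilation)

[tʃukkekaffende]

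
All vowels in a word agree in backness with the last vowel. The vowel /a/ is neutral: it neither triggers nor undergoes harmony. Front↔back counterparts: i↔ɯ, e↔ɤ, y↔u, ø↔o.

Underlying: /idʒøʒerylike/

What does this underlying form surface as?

no segment meets the rule's conditions; no change.

[idʒøʒerylike]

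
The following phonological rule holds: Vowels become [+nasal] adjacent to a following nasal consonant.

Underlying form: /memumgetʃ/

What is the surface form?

/e/ before nasal /m/ → [ẽ]
/u/ before nasal /m/ → [ũ]

[mẽmũmgetʃ]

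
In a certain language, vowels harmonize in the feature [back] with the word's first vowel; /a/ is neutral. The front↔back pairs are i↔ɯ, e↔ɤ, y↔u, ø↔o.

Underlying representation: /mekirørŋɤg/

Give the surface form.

[mekirørŋeg]

/ɤ/ harmonizes with /e/ ([-back]) → [e]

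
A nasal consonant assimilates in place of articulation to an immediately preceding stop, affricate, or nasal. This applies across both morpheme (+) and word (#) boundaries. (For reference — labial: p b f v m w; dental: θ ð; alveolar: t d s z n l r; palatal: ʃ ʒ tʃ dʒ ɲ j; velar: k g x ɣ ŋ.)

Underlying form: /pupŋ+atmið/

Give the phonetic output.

[pupm+atnið]

/ŋ/ after /p/ (labial) → [m]
/m/ after /t/ (alveolar) → [n]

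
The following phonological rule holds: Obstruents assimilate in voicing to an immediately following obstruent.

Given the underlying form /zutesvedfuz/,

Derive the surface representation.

[zutezvetfuz]

/s/ before /v/ (voiced) → [z]
/d/ before /f/ (voiceless) → [t]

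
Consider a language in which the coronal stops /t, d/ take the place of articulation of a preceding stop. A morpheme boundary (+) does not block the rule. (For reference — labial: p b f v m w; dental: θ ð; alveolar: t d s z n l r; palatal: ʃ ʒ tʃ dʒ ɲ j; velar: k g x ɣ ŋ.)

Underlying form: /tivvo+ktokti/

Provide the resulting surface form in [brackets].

/t/ after /k/ (velar) → [k]
/t/ after /k/ (velar) → [k]

[tivvo+kkokki]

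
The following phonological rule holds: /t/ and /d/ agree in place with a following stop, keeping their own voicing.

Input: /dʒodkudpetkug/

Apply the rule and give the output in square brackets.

/d/ before /k/ (velar) → [g]
/d/ before /p/ (labial) → [b]
/t/ before /k/ (velar) → [k]

[dʒogkubpekkug]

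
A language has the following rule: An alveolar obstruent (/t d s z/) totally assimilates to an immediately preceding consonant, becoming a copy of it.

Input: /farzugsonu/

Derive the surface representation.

[farruggonu]

/z/ after /r/ → [r] (total assimilation)
/s/ after /g/ → [g] (total assimilation)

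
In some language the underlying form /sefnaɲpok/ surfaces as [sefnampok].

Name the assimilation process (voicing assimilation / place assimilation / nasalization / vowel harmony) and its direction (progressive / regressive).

/ɲ/→[m].
Each target copies a feature from the following segment, so the direction is regressive.

place assimilation, regressive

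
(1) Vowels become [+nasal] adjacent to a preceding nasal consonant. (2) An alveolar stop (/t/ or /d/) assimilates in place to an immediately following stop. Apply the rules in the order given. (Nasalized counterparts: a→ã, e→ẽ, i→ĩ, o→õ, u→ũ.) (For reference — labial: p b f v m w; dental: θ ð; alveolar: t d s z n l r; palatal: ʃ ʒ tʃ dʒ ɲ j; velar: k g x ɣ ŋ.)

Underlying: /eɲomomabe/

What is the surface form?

Rule 1: /o/ after nasal /ɲ/ → [õ]
Rule 1: /o/ after nasal /m/ → [õ]
Rule 1: /a/ after nasal /m/ → [ã]
After rule 1: eɲõmõmãbe
Rule 2: no segment meets the rule's conditions; no change.

[eɲõmõmãbe]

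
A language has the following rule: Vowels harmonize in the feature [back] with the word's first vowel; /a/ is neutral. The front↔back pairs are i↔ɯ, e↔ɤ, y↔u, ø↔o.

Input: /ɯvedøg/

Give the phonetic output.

/e/ harmonizes with /ɯ/ ([+back]) → [ɤ]
/ø/ harmonizes with /ɯ/ ([+back]) → [o]

[ɯvɤdog]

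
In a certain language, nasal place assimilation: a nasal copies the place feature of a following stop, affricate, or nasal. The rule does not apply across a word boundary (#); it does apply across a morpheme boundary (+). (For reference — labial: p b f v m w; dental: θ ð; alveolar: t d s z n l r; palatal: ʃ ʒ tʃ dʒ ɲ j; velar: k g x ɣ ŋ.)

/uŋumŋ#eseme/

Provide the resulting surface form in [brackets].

[uŋuŋŋ#eseme]

/m/ before /ŋ/ (velar) → [ŋ]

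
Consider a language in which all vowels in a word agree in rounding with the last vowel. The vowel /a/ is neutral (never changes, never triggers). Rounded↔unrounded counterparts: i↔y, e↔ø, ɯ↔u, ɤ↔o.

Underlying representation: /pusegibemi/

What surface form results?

/u/ harmonizes with /i/ ([-round]) → [ɯ]

[pɯsegibemi]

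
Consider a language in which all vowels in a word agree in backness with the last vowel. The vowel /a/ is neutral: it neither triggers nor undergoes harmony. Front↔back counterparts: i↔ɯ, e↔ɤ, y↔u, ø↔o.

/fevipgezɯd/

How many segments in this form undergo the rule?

3

/e/ harmonizes with /ɯ/ ([+back]) → [ɤ]
/i/ harmonizes with /ɯ/ ([+back]) → [ɯ]
/e/ harmonizes with /ɯ/ ([+back]) → [ɤ]
3 segments change.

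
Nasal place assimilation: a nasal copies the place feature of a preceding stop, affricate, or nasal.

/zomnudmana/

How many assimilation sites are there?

2

/n/ after /m/ (labial) → [m]
/m/ after /d/ (alveolar) → [n]
2 segments change.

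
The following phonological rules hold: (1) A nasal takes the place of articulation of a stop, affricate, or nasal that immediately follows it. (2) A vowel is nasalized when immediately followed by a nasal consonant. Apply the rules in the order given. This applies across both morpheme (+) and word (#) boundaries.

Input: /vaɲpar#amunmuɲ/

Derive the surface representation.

Rule 1: /ɲ/ before /p/ (labial) → [m]
Rule 1: /n/ before /m/ (labial) → [m]
After rule 1: vampar#amummuɲ
Rule 2: /a/ before nasal /m/ → [ã]
Rule 2: /a/ before nasal /m/ → [ã]
Rule 2: /u/ before nasal /m/ → [ũ]
Rule 2: /u/ before nasal /ɲ/ → [ũ]

[vãmpar#ãmũmmũɲ]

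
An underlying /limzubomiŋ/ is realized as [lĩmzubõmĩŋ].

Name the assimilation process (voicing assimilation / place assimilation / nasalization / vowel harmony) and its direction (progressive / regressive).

/i/→[ĩ] /o/→[õ] /i/→[ĩ].
Each target copies a feature from the following segment, so the direction is regressive.

nasalization, regressive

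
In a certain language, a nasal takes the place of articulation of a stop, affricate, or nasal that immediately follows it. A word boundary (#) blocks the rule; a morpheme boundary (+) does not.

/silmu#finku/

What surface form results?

/n/ before /k/ (velar) → [ŋ]

[silmu#fiŋku]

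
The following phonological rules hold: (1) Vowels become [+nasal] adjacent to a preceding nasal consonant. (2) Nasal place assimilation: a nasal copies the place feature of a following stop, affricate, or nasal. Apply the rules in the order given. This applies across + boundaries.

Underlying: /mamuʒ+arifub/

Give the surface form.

[mãmũʒ+arifub]

Rule 1: /a/ after nasal /m/ → [ã]
Rule 1: /u/ after nasal /m/ → [ũ]
After rule 1: mãmũʒ+arifub
Rule 2: no segment meets the rule's conditions; no change.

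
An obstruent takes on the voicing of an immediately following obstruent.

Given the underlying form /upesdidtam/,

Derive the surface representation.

[upezdittam]

/s/ before /d/ (voiced) → [z]
/d/ before /t/ (voiceless) → [t]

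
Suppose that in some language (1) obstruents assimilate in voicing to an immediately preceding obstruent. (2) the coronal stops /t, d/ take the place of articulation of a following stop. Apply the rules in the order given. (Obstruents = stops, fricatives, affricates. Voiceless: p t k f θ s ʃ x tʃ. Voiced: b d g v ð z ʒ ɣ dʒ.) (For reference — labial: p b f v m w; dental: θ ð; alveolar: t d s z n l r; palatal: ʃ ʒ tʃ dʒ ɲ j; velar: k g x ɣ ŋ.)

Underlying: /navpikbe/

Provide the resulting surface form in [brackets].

[navbikpe]

Rule 1: /p/ after /v/ (voiced) → [b]
Rule 1: /b/ after /k/ (voiceless) → [p]
After rule 1: navbikpe
Rule 2: no segment meets the rule's conditions; no change.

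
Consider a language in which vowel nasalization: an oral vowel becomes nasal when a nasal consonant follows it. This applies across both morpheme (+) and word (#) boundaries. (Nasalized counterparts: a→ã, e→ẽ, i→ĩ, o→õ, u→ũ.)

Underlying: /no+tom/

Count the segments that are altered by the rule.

1

/o/ before nasal /m/ → [õ]
1 segment changes.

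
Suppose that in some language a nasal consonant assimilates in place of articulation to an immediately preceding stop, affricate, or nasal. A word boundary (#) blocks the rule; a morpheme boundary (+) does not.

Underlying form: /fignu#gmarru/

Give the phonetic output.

[figŋu#gŋarru]

/n/ after /g/ (velar) → [ŋ]
/m/ after /g/ (velar) → [ŋ]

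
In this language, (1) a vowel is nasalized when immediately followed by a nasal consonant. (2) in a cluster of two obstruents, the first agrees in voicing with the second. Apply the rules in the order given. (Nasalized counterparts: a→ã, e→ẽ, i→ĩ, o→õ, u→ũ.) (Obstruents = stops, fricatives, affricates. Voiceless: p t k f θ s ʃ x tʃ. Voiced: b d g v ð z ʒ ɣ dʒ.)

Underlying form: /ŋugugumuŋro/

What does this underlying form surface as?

Rule 1: /u/ before nasal /m/ → [ũ]
Rule 1: /u/ before nasal /ŋ/ → [ũ]
After rule 1: ŋugugũmũŋro
Rule 2: no segment meets the rule's conditions; no change.

[ŋugugũmũŋro]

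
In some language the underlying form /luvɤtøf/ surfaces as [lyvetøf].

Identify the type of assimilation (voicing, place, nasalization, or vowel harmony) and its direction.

/u/→[y] /ɤ/→[e].
Vowels agree with the last vowel, so the harmony is regressive.

vowel harmony, regressive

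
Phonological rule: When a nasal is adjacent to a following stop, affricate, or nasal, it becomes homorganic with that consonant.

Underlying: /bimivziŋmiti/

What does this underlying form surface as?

/ŋ/ before /m/ (labial) → [m]

[bimivzimmiti]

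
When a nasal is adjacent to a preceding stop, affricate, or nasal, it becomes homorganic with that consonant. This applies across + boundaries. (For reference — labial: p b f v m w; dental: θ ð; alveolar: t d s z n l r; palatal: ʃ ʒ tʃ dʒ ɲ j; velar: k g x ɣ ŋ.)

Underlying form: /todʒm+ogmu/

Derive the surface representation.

/m/ after /dʒ/ (palatal) → [ɲ]
/m/ after /g/ (velar) → [ŋ]

[todʒɲ+ogŋu]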